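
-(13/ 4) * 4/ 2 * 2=-13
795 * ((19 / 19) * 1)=795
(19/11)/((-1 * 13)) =-19/143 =-0.13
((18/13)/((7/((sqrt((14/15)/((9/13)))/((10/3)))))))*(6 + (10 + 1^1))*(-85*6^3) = -187272*sqrt(2730)/455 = -21505.16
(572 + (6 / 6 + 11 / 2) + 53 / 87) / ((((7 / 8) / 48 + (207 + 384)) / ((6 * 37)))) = 217.53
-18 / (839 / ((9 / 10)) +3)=-162 / 8417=-0.02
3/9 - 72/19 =-197/57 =-3.46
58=58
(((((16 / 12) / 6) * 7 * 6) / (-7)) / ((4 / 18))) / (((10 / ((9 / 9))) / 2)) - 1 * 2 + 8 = 24 / 5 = 4.80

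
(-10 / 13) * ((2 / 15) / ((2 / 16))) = -32 / 39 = -0.82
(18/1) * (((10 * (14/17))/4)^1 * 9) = 5670/17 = 333.53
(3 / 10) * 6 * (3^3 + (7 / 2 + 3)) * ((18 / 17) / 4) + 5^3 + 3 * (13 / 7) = 348749 / 2380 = 146.53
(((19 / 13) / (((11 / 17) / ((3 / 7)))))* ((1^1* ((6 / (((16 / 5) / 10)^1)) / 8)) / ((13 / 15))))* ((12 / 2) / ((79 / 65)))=16351875 / 1265264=12.92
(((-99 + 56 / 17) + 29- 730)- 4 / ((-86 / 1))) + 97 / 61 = -35452931 / 44591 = -795.07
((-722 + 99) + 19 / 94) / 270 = -2.31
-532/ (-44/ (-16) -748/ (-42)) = -44688/ 1727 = -25.88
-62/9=-6.89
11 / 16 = 0.69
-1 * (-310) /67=310 /67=4.63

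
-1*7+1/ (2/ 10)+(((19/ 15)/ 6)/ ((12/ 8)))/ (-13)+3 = 1736/ 1755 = 0.99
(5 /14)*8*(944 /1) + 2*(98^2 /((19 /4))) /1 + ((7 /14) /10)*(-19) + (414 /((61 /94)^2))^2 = 35843621292040433 /36829937060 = 973219.73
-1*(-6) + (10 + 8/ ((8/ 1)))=17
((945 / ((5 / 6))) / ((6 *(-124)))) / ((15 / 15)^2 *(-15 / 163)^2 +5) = -717363 / 2357240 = -0.30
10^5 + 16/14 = 700008/7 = 100001.14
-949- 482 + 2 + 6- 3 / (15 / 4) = -1423.80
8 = 8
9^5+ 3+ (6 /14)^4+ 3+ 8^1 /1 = 141810344 /2401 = 59063.03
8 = 8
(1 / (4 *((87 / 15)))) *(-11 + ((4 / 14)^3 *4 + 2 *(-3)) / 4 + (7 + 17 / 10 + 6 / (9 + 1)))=-1362 / 9947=-0.14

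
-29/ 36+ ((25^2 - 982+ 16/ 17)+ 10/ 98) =-10698589/ 29988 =-356.76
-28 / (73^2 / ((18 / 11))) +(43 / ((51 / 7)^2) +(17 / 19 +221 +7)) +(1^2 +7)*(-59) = -701927992510 / 2896892361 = -242.30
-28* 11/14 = -22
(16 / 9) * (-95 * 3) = -1520 / 3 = -506.67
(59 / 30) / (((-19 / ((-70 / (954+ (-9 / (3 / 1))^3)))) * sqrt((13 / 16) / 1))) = 1652 * sqrt(13) / 686907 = 0.01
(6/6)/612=0.00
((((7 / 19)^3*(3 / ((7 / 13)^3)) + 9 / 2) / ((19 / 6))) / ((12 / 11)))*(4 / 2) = 824043 / 260642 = 3.16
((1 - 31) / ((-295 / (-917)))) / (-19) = 5502 / 1121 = 4.91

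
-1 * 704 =-704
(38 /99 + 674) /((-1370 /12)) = -133528 /22605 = -5.91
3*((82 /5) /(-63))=-82 /105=-0.78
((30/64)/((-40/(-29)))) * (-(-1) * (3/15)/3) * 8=29/160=0.18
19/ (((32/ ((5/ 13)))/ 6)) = 285/ 208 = 1.37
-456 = -456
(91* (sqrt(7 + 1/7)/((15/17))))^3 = 151114054* sqrt(14)/27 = 20941370.98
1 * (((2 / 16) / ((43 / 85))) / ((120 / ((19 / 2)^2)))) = 0.19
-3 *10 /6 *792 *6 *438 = -10406880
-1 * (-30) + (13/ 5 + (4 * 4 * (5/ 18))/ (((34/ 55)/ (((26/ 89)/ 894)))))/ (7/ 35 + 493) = 450380589907/ 15010046334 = 30.01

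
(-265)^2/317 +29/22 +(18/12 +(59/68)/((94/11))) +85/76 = 95525650703/423489176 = 225.57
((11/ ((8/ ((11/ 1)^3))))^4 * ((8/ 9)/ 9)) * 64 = 45949729863572161/ 648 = 70910076949957.04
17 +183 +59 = 259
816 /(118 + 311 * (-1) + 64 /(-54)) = -22032 /5243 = -4.20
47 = 47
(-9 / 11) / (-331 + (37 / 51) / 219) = 100521 / 40665922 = 0.00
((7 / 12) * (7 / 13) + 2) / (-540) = -361 / 84240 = -0.00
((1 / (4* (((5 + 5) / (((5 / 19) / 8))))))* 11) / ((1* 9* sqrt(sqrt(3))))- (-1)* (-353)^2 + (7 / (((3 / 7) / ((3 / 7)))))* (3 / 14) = 11* 3^(3 / 4) / 32832 + 249221 / 2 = 124610.50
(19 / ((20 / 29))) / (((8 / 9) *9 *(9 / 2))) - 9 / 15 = 119 / 720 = 0.17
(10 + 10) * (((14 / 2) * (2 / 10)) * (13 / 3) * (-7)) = -2548 / 3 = -849.33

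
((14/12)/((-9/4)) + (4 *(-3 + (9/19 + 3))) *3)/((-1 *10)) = -265/513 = -0.52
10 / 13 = 0.77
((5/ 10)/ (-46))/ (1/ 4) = -1/ 23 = -0.04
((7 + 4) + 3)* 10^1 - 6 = 134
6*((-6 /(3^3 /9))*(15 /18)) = -10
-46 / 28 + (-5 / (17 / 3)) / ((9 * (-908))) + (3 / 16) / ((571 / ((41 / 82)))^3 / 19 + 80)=-186610099906553 / 113596222459776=-1.64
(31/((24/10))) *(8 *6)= 620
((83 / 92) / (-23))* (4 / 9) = -83 / 4761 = -0.02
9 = 9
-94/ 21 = -4.48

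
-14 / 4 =-7 / 2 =-3.50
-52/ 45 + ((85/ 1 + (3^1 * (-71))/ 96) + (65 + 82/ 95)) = 807059/ 5472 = 147.49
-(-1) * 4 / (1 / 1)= 4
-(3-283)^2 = -78400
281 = 281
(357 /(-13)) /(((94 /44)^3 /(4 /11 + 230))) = -875689584 /1349699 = -648.80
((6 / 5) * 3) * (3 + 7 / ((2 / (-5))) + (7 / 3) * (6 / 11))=-2619 / 55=-47.62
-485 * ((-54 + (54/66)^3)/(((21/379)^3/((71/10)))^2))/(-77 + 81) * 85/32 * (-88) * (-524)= 8504024996987911905638851465/6149748528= 1382824835563408245.05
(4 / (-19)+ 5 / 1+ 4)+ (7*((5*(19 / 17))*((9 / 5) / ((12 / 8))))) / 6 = 5366 / 323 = 16.61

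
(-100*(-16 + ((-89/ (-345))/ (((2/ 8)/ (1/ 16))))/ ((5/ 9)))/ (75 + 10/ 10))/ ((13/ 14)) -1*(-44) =755659/ 11362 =66.51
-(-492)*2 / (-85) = -984 / 85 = -11.58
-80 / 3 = -26.67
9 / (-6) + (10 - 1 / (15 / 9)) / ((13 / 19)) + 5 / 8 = 6689 / 520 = 12.86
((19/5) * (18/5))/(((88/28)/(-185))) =-44289/55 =-805.25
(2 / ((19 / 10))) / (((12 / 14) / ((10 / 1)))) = 700 / 57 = 12.28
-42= -42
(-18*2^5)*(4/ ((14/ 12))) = -13824/ 7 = -1974.86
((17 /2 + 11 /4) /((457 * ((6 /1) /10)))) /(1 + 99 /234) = 975 /33818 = 0.03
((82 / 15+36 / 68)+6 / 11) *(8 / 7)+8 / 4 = 186062 / 19635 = 9.48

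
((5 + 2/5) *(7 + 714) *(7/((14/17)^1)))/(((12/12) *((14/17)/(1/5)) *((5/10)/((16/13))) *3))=2143224/325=6594.54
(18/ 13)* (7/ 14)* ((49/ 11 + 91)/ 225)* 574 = 24108/ 143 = 168.59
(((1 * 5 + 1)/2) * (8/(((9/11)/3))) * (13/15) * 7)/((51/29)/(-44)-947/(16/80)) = -10218208/90628665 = -0.11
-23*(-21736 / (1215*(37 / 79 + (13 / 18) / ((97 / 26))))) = 957737066 / 1540755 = 621.60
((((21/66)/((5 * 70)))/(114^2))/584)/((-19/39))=-13/52874659200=-0.00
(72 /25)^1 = 72 /25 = 2.88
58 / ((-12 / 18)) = -87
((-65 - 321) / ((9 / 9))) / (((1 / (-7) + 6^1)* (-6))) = 1351 / 123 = 10.98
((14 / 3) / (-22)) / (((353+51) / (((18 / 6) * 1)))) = -7 / 4444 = -0.00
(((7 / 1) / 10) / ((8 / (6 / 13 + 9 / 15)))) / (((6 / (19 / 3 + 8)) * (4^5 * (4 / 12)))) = 6923 / 10649600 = 0.00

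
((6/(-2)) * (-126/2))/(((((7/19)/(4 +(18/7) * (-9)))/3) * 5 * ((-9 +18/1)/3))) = -68742/35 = -1964.06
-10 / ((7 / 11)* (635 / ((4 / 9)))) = -88 / 8001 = -0.01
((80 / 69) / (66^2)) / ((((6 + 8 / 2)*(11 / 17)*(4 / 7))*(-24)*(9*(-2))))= 119 / 714140064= 0.00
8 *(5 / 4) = 10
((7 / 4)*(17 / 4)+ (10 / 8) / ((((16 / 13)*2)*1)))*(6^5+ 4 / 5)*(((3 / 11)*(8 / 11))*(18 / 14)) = 266928939 / 16940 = 15757.32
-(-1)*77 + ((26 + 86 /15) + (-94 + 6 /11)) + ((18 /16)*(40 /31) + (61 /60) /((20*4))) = 27405121 /1636800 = 16.74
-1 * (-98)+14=112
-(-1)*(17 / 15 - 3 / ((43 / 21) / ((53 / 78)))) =2311 / 16770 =0.14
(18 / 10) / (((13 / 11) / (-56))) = -5544 / 65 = -85.29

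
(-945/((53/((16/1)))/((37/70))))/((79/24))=-45.81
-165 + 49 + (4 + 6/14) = -781/7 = -111.57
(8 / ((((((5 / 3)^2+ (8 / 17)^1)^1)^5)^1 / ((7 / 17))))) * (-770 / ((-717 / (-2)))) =-2893341163680 / 147905309506927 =-0.02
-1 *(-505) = 505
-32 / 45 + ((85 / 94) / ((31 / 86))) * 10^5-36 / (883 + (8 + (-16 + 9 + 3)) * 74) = 250857.19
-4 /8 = -1 /2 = -0.50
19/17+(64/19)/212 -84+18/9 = -1384353/17119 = -80.87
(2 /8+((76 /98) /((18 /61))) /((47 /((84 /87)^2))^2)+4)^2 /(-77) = -57170179822147680559441 /243596554737732603448272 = -0.23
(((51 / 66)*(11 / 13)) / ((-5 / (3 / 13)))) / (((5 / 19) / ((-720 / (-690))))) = -11628 / 97175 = -0.12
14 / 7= 2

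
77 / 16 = 4.81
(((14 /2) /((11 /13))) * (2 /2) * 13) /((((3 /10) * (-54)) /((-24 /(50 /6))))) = 9464 /495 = 19.12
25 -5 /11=270 /11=24.55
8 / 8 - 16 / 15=-1 / 15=-0.07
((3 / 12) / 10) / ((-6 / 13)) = -13 / 240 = -0.05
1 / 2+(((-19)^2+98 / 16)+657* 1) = 8197 / 8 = 1024.62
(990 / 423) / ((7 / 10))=1100 / 329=3.34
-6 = -6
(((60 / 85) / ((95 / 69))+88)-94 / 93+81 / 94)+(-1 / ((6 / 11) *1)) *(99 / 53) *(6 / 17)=65215591153 / 748271490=87.15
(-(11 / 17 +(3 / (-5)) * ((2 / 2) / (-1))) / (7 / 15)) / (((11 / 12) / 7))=-3816 / 187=-20.41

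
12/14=6/7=0.86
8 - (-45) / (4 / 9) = 437 / 4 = 109.25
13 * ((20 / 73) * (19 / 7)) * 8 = 39520 / 511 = 77.34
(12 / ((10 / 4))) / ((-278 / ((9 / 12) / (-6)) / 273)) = 819 / 1390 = 0.59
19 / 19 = 1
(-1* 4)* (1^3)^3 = -4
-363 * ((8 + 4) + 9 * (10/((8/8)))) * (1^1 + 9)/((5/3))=-222156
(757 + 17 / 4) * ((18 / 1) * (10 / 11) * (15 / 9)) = 228375 / 11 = 20761.36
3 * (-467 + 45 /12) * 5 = -6948.75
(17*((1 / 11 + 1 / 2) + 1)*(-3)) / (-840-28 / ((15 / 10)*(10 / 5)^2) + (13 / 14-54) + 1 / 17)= 637245 / 7050373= 0.09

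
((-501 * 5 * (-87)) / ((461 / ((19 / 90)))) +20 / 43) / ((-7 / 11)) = -43726881 / 277522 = -157.56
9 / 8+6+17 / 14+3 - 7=243 / 56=4.34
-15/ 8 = -1.88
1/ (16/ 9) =9/ 16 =0.56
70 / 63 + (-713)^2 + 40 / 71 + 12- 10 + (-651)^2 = 595658978 / 639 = 932173.67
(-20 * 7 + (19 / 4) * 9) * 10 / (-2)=1945 / 4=486.25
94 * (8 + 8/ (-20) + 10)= 8272/ 5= 1654.40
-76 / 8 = -19 / 2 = -9.50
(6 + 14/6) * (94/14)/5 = 235/21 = 11.19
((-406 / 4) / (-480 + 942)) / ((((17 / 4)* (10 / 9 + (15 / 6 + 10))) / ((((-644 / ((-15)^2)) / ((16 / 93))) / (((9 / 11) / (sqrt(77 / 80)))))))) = 20677* sqrt(385) / 5355000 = 0.08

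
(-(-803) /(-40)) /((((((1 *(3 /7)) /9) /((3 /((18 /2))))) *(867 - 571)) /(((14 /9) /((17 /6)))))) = -39347 /150960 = -0.26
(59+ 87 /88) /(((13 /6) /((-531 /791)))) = -8409447 /452452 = -18.59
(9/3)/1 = 3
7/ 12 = 0.58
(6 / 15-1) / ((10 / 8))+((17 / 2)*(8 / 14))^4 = 556.09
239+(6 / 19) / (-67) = 304241 / 1273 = 239.00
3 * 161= 483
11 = 11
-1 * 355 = -355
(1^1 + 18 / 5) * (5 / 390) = 23 / 390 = 0.06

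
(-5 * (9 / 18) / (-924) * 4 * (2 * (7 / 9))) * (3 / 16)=5 / 1584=0.00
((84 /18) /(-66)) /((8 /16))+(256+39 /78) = 50759 /198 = 256.36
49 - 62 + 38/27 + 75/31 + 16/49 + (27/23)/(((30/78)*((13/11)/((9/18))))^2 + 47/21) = -62169436939/7345469313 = -8.46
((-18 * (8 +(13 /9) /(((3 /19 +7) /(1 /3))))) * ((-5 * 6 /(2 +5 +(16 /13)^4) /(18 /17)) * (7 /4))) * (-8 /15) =-538403411 /1303182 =-413.15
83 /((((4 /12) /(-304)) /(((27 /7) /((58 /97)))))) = -99123912 /203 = -488295.13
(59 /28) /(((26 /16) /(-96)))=-124.48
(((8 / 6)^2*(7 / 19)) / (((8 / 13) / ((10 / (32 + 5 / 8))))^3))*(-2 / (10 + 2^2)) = -35152000 / 3040308351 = -0.01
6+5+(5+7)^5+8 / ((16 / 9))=497695 / 2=248847.50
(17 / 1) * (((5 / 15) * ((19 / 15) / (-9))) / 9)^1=-323 / 3645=-0.09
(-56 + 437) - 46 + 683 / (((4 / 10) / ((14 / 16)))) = 29265 / 16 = 1829.06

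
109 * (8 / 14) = 436 / 7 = 62.29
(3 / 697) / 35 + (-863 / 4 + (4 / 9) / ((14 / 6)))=-63102859 / 292740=-215.56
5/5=1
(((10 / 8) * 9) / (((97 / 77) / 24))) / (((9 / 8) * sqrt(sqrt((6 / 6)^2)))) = 18480 / 97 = 190.52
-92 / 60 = -23 / 15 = -1.53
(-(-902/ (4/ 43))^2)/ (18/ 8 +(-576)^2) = -376088449/ 1327113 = -283.39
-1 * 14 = -14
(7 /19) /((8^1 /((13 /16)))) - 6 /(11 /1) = -13591 /26752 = -0.51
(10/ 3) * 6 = 20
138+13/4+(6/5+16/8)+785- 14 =18309/20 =915.45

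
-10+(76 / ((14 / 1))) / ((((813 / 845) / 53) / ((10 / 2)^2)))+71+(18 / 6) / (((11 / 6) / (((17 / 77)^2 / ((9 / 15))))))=399640207327 / 53023047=7537.10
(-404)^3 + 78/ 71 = -4681687666/ 71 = -65939262.90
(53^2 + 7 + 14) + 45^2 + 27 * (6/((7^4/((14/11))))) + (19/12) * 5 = 220177303/45276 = 4863.00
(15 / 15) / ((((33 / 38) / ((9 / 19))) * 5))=6 / 55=0.11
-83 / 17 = -4.88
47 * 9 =423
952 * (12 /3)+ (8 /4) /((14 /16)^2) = 186720 /49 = 3810.61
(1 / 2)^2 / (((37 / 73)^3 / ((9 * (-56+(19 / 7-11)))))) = -787759425 / 709142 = -1110.86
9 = 9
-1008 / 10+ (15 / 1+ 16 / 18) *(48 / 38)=-23008 / 285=-80.73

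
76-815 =-739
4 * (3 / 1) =12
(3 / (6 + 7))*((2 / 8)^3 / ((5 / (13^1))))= 3 / 320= 0.01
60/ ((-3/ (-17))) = 340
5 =5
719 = 719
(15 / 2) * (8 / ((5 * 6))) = 2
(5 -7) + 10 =8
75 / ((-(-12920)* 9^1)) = 0.00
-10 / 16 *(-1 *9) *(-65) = -2925 / 8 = -365.62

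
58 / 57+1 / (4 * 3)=251 / 228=1.10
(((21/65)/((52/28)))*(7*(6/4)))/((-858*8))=-1029/3866720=-0.00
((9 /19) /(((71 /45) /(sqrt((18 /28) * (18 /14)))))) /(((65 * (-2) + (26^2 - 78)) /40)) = 2025 * sqrt(2) /122759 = 0.02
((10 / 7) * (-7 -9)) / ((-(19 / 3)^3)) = 4320 / 48013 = 0.09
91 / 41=2.22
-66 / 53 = -1.25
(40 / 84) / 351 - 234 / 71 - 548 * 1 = -288514972 / 523341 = -551.29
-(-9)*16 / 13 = 144 / 13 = 11.08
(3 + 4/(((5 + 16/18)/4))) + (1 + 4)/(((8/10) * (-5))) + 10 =3067/212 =14.47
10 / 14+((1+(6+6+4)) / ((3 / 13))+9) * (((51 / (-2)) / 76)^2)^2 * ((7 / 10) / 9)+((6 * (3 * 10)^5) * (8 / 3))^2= 706049122015641603716822797 / 4670704640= 151165440000000000.80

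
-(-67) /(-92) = -67 /92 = -0.73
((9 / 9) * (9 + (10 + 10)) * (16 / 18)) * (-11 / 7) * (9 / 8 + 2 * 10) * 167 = -9003137 / 63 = -142906.94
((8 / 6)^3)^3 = 262144 / 19683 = 13.32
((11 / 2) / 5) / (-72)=-11 / 720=-0.02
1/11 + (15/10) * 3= 101/22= 4.59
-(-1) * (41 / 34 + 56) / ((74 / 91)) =176995 / 2516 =70.35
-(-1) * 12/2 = 6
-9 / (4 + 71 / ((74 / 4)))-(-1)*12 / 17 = -2181 / 4930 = -0.44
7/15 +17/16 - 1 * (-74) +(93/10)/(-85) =1538563/20400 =75.42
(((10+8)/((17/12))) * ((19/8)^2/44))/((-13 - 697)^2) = 9747/3016534400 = 0.00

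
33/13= 2.54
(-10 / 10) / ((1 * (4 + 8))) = -1 / 12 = -0.08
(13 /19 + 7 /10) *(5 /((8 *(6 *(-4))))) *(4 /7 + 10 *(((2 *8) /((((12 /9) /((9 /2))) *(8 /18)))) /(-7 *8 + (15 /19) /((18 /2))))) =124145731 /162766464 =0.76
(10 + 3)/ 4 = 13/ 4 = 3.25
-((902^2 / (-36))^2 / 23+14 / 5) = -206859860087 / 9315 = -22207177.68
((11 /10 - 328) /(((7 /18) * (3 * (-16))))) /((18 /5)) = 467 /96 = 4.86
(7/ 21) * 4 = 4/ 3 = 1.33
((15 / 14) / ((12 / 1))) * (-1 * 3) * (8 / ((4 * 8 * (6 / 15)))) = -75 / 448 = -0.17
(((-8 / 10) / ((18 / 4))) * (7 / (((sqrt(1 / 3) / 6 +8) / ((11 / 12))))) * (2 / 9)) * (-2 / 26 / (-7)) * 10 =-2816 / 808587 +176 * sqrt(3) / 7277283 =-0.00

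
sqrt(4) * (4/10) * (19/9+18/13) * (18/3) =3272/195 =16.78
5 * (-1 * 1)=-5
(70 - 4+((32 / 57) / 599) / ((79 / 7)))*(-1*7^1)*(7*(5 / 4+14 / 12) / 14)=-558.25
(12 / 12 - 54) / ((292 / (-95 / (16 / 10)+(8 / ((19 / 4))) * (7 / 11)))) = 10.58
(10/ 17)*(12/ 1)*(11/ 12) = 110/ 17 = 6.47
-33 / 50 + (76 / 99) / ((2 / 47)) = 86033 / 4950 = 17.38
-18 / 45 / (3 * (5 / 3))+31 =773 / 25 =30.92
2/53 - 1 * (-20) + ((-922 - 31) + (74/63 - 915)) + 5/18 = -4110331/2226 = -1846.51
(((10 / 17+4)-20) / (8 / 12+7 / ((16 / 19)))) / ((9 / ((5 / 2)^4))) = -163750 / 21981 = -7.45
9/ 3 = 3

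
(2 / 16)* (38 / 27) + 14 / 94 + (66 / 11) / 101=197005 / 512676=0.38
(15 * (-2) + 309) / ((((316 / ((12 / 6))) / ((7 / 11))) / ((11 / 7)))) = 279 / 158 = 1.77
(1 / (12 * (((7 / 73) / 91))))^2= 900601 / 144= 6254.17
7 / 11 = 0.64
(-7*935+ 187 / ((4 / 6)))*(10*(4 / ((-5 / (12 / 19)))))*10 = 6013920 / 19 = 316522.11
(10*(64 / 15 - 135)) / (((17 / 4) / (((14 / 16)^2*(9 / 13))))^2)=-127125747 / 6251648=-20.33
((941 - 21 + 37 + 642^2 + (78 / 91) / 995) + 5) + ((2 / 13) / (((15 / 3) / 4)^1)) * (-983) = 37395539196 / 90545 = 413005.02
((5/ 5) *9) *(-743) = -6687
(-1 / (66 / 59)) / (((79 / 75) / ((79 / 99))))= -1475 / 2178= -0.68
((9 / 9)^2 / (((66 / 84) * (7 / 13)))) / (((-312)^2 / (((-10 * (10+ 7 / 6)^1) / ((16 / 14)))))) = -2345 / 988416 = -0.00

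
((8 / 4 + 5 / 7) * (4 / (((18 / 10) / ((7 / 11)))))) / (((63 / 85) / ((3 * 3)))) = 46.61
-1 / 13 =-0.08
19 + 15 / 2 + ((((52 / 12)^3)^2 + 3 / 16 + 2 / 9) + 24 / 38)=1473453529 / 221616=6648.68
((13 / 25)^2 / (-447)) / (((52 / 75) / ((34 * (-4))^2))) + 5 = -41487 / 3725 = -11.14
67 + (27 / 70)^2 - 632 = -2767771 / 4900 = -564.85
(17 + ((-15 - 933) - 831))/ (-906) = 881/ 453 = 1.94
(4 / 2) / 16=1 / 8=0.12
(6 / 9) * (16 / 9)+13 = 383 / 27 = 14.19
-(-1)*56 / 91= 8 / 13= 0.62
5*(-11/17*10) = -32.35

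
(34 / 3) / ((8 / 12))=17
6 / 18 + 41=124 / 3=41.33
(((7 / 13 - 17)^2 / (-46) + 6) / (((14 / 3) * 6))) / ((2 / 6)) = 318 / 27209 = 0.01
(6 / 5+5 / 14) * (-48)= -2616 / 35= -74.74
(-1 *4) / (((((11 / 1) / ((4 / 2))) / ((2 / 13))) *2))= -8 / 143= -0.06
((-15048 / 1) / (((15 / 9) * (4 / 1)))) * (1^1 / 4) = -5643 / 10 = -564.30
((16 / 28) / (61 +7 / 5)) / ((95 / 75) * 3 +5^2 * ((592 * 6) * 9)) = 25 / 2181826374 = 0.00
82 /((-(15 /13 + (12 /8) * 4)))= -1066 /93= -11.46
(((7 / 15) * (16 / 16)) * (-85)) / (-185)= 119 / 555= 0.21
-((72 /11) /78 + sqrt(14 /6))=-sqrt(21) /3 - 12 /143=-1.61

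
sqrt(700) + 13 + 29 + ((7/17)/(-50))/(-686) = 10 * sqrt(7) + 3498601/83300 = 68.46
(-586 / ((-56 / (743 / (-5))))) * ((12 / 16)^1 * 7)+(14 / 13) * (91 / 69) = -45055853 / 5520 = -8162.29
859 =859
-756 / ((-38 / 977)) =369306 / 19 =19437.16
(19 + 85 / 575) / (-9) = -734 / 345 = -2.13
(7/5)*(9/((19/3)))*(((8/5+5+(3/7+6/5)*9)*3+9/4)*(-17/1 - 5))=-2745171/950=-2889.65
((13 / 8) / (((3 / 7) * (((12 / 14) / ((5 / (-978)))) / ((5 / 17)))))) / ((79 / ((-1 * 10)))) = 79625 / 94568688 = 0.00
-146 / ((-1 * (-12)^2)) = 73 / 72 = 1.01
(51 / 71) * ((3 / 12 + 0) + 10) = 2091 / 284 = 7.36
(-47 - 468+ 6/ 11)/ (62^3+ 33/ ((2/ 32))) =-5659/ 2627416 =-0.00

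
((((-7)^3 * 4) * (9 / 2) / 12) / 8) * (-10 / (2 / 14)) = 36015 / 8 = 4501.88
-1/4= -0.25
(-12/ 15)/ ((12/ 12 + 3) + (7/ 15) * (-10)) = 6/ 5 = 1.20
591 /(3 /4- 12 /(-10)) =3940 /13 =303.08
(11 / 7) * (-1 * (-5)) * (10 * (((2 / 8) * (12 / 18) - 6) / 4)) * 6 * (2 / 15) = -91.67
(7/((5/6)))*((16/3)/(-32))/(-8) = 7/40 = 0.18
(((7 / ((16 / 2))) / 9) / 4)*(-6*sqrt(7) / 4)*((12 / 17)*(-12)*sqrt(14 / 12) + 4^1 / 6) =-7*sqrt(7) / 288 + 49*sqrt(6) / 136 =0.82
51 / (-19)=-51 / 19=-2.68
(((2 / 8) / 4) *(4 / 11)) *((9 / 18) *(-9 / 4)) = -9 / 352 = -0.03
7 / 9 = 0.78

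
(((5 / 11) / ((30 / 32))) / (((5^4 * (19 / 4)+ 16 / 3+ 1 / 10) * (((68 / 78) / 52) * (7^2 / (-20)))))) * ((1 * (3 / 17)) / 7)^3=-13478400 / 211960143284659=-0.00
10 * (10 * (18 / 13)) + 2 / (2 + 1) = 5426 / 39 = 139.13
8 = 8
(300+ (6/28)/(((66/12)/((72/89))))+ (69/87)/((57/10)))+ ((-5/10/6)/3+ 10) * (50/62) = 1298814595861/4214019348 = 308.21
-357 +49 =-308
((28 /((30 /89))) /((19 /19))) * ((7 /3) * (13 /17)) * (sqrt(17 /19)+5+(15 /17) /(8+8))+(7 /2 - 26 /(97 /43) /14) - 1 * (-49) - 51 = 113386 * sqrt(323) /14535+10595561701 /14128632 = 890.13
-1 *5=-5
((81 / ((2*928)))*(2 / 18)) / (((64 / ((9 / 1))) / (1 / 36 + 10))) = 3249 / 475136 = 0.01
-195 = -195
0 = 0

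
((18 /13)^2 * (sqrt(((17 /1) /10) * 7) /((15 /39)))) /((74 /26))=6.04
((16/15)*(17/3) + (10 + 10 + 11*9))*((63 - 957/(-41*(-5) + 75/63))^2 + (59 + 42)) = 369960569995423/843700500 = 438497.51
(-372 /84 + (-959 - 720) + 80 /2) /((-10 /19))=109288 /35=3122.51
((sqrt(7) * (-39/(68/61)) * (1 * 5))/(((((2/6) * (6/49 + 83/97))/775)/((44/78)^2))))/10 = -27188467075 * sqrt(7)/2054858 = -35006.76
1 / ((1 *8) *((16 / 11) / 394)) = 2167 / 64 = 33.86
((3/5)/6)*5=1/2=0.50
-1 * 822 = -822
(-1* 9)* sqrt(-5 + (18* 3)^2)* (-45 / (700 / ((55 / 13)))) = 891* sqrt(2911) / 364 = 132.07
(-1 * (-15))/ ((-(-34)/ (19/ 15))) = 19/ 34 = 0.56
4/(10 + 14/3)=3/11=0.27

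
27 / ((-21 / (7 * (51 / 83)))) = -459 / 83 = -5.53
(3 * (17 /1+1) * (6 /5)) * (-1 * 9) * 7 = -20412 /5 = -4082.40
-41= -41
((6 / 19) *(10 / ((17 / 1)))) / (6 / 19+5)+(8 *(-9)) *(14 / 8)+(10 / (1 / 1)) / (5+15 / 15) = -640261 / 5151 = -124.30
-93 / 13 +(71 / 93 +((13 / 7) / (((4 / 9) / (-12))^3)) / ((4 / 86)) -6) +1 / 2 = -6651291415 / 8463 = -785925.96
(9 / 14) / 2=9 / 28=0.32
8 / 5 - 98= -482 / 5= -96.40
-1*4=-4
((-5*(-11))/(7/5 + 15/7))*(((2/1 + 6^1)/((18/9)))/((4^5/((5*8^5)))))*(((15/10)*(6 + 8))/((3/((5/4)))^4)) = 6288.74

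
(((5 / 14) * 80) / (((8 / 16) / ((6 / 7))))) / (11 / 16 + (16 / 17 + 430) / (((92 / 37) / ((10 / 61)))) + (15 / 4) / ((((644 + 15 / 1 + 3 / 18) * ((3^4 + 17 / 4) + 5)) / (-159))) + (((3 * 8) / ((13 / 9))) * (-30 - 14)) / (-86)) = 1.30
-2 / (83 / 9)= -18 / 83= -0.22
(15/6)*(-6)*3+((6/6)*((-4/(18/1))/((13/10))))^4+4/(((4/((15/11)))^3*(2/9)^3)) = -30.56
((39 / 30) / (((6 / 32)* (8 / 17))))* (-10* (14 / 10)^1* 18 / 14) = -1326 / 5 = -265.20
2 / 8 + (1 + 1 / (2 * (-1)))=3 / 4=0.75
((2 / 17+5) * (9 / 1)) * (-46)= -36018 / 17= -2118.71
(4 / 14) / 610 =1 / 2135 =0.00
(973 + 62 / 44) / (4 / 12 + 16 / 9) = 192933 / 418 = 461.56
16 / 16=1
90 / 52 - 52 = -1307 / 26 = -50.27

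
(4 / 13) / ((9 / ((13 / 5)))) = 4 / 45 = 0.09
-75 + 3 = -72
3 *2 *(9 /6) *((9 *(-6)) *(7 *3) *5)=-51030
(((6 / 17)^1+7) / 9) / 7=125 / 1071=0.12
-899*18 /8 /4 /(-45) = 899 /80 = 11.24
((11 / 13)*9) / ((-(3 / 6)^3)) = -792 / 13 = -60.92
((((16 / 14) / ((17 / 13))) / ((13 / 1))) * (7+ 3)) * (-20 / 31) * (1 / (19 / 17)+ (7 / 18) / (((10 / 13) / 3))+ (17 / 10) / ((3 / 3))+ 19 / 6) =-663760 / 210273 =-3.16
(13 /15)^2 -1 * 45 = -9956 /225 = -44.25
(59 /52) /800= 59 /41600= 0.00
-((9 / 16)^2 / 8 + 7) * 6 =-43251 / 1024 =-42.24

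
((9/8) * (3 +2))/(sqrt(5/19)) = 9 * sqrt(95)/8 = 10.97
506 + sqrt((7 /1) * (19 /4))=sqrt(133) /2 + 506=511.77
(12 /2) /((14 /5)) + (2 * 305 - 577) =35.14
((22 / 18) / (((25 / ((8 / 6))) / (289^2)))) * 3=3674924 / 225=16333.00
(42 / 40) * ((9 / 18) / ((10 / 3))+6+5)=4683 / 400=11.71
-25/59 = -0.42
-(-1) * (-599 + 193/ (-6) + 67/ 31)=-629.01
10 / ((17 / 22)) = 220 / 17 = 12.94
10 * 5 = 50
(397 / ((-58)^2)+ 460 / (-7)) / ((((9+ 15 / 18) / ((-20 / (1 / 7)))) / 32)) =1482874560 / 49619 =29885.22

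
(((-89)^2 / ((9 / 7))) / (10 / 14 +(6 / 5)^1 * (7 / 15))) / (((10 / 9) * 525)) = 8.29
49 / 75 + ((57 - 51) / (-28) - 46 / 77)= -1829 / 11550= -0.16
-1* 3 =-3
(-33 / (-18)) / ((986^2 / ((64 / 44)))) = 2 / 729147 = 0.00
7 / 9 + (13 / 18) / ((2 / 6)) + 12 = 269 / 18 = 14.94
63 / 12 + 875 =880.25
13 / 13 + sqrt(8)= 1 + 2*sqrt(2)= 3.83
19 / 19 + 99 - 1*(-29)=129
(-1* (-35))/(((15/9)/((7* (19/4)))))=2793/4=698.25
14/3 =4.67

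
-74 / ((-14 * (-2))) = -37 / 14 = -2.64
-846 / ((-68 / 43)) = 18189 / 34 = 534.97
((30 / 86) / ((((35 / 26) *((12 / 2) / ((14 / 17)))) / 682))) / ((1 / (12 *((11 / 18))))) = 390104 / 2193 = 177.89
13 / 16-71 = -1123 / 16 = -70.19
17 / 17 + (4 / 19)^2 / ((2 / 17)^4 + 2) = 1.02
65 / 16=4.06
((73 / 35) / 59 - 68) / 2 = -140347 / 4130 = -33.98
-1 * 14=-14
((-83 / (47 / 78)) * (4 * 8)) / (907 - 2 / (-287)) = -59457216 / 12234617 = -4.86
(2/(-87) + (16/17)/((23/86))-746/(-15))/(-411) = -3017848/23301645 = -0.13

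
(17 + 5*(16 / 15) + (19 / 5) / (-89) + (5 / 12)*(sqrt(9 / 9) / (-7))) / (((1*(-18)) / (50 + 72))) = -50690939 / 336420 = -150.68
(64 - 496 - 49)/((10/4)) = -962/5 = -192.40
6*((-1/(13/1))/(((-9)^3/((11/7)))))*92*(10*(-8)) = -161920/22113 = -7.32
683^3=318611987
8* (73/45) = 584/45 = 12.98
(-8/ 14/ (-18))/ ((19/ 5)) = 10/ 1197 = 0.01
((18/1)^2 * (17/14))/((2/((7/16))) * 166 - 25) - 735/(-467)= 10839/5137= 2.11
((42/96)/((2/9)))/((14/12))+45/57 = 753/304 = 2.48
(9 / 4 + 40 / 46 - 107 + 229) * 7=80577 / 92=875.84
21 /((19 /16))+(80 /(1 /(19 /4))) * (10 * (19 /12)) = 343958 /57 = 6034.35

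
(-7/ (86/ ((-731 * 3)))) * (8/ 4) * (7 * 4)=9996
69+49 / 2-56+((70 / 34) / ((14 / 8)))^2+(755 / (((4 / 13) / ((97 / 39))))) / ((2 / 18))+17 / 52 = 206505237 / 3757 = 54965.46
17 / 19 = 0.89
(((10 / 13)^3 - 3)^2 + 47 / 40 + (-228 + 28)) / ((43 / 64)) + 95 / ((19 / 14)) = -224454450446 / 1037763935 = -216.29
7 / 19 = 0.37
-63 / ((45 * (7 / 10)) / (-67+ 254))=-374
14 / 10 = 7 / 5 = 1.40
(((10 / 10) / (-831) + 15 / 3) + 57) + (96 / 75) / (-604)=194485127 / 3137025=62.00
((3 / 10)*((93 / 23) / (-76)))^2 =77841 / 305550400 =0.00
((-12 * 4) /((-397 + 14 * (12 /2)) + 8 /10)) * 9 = 2160 /1561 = 1.38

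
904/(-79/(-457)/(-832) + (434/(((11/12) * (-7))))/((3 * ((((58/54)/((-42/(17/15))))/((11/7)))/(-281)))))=-169455190528/64387831811107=-0.00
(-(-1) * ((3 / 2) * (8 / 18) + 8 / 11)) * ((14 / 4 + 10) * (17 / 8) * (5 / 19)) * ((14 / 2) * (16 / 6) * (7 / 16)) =287385 / 3344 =85.94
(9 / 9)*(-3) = -3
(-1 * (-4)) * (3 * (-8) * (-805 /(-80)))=-966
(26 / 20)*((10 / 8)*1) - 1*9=-59 / 8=-7.38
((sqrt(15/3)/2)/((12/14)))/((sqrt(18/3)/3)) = 7 * sqrt(30)/24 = 1.60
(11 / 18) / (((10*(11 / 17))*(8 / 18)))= 17 / 80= 0.21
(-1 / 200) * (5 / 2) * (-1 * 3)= 3 / 80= 0.04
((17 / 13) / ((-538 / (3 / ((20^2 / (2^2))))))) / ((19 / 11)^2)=-6171 / 252483400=-0.00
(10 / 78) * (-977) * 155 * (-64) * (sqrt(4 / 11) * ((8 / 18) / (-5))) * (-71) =5504965120 * sqrt(11) / 3861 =4728801.81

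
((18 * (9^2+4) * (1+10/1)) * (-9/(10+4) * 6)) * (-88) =39988080/7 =5712582.86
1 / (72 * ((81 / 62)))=31 / 2916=0.01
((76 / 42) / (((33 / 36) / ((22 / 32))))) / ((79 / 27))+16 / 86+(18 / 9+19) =1029625 / 47558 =21.65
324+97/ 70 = 22777/ 70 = 325.39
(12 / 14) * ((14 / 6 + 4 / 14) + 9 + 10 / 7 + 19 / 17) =10114 / 833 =12.14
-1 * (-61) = 61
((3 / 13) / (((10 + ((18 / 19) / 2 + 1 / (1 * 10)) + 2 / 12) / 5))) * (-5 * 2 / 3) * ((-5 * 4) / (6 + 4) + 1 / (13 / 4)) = 0.61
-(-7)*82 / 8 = 287 / 4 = 71.75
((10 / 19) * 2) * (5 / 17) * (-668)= -66800 / 323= -206.81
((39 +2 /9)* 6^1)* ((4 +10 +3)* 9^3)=2916486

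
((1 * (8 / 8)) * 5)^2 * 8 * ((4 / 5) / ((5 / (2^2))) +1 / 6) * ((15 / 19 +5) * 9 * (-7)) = -58844.21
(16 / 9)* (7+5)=64 / 3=21.33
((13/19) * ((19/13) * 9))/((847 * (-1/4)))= -0.04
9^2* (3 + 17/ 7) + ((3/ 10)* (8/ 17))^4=160673668902/ 365404375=439.71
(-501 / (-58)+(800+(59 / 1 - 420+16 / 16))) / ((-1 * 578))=-26021 / 33524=-0.78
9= 9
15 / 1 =15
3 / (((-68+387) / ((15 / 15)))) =3 / 319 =0.01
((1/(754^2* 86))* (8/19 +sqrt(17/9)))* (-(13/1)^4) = -0.00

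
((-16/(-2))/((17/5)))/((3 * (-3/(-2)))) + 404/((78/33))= 341006/1989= 171.45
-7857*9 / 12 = -23571 / 4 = -5892.75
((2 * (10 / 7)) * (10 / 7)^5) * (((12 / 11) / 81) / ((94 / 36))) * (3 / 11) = 16000000 / 669069863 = 0.02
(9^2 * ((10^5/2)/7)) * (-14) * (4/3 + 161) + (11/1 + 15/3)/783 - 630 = -1029567193274/783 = -1314900629.98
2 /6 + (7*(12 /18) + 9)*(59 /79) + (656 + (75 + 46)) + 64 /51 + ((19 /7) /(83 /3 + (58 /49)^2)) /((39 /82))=8652421526551 /10966434375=788.99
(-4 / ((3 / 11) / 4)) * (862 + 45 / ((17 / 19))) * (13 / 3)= -35484592 / 153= -231925.44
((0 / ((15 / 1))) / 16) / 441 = 0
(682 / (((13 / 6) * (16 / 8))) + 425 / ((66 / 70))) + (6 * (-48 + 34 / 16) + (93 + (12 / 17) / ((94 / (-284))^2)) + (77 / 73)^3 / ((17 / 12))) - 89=8627716913455427 / 25068624268116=344.16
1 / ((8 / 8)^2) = 1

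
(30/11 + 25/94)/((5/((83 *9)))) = 462393/1034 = 447.19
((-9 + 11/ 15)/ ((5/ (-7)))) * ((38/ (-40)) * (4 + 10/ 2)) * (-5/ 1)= 12369/ 25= 494.76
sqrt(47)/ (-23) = -sqrt(47)/ 23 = -0.30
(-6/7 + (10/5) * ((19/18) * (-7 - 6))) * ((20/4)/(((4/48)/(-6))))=71320/7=10188.57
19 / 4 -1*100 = -381 / 4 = -95.25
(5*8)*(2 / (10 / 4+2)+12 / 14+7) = 20920 / 63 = 332.06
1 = 1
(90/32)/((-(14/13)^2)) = -7605/3136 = -2.43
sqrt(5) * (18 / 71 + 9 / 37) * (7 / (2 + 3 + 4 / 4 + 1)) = 1305 * sqrt(5) / 2627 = 1.11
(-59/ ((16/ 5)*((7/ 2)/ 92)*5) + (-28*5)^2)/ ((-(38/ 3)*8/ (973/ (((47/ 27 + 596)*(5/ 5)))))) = -3074191137/ 9812512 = -313.29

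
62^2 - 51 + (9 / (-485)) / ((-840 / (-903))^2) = 2943351359 / 776000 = 3792.98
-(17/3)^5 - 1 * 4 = -1420829/243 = -5847.03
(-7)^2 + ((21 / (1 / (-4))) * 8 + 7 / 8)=-4977 / 8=-622.12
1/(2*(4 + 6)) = 1/20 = 0.05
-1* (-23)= 23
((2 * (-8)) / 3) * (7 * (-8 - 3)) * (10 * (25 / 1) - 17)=95685.33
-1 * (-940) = 940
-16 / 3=-5.33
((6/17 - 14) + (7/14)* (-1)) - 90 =-3541/34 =-104.15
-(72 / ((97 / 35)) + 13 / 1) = -3781 / 97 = -38.98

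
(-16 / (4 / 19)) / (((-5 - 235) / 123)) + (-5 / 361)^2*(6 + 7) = 101526559 / 2606420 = 38.95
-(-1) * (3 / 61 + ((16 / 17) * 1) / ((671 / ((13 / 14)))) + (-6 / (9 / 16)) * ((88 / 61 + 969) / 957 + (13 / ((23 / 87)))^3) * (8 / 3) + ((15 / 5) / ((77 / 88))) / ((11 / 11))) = -2572881423044732545 / 760702339089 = -3382244.66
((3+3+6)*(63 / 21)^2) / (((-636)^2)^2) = 1 / 1514972352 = 0.00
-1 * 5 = -5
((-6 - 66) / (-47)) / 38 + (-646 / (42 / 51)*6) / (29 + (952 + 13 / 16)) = -4.75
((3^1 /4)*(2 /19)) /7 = 3 /266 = 0.01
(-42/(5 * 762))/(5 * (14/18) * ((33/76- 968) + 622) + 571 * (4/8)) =0.00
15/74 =0.20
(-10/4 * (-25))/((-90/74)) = -925/18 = -51.39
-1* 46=-46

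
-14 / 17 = -0.82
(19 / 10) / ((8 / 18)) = 171 / 40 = 4.28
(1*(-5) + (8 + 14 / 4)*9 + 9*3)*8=1004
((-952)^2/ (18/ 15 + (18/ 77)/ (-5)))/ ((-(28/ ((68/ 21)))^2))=-73498480/ 6993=-10510.29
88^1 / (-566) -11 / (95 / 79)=-9.30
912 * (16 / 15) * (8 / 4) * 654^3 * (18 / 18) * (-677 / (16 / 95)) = -2187656311769856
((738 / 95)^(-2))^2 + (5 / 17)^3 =37479802762625 / 1457378007133968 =0.03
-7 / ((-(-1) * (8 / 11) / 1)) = -9.62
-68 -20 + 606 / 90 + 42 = -589 / 15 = -39.27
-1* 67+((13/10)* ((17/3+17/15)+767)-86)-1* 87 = 38297/50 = 765.94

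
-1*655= -655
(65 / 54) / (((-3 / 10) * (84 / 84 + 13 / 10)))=-3250 / 1863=-1.74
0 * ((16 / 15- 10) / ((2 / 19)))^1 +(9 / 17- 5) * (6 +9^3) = -55860 / 17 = -3285.88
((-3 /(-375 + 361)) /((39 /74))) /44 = 37 /4004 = 0.01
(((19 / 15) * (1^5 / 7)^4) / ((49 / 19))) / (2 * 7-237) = -361 / 393535905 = -0.00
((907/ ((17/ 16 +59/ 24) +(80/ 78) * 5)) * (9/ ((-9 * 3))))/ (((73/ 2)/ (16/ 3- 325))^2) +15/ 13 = -1288327275931/ 480713103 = -2680.03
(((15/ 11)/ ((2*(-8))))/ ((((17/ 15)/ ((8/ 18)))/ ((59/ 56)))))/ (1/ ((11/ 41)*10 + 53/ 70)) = -2912535/ 24043712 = -0.12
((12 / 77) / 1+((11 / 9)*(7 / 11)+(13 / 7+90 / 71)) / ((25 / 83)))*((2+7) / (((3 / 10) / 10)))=64516112 / 16401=3933.67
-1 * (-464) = 464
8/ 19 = 0.42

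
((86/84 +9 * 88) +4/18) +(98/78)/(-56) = 793.22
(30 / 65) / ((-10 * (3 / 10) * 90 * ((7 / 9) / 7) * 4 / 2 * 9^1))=-1 / 1170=-0.00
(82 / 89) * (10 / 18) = 410 / 801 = 0.51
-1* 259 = -259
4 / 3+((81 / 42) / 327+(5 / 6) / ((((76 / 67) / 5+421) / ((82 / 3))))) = 2700252673 / 1938018474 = 1.39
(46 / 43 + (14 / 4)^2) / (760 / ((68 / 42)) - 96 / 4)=38947 / 1302384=0.03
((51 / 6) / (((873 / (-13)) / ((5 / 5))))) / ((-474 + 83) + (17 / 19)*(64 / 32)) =247 / 759510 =0.00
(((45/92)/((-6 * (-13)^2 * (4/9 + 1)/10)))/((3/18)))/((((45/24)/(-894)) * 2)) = 241380/50531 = 4.78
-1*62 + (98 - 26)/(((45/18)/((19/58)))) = -7622/145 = -52.57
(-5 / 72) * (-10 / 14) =25 / 504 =0.05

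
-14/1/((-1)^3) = 14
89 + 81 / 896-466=-337711 / 896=-376.91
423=423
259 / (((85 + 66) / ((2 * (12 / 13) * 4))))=24864 / 1963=12.67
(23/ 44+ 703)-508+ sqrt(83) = sqrt(83)+ 8603/ 44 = 204.63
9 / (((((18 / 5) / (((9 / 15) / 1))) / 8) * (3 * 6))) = 2 / 3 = 0.67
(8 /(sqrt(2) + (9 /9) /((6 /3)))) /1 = -16 /7 + 32 * sqrt(2) /7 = 4.18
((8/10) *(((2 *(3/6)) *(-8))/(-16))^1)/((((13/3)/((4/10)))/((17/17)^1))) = 12/325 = 0.04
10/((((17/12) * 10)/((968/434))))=5808/3689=1.57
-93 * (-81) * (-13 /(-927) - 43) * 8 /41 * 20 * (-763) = 964174021.80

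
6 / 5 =1.20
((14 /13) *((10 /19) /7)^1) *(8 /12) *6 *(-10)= -800 /247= -3.24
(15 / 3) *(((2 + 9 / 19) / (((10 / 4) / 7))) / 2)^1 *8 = 2632 / 19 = 138.53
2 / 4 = 1 / 2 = 0.50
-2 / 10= -1 / 5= -0.20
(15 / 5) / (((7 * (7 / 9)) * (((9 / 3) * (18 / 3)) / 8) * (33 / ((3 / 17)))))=0.00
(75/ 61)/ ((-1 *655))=-15/ 7991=-0.00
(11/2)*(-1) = -11/2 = -5.50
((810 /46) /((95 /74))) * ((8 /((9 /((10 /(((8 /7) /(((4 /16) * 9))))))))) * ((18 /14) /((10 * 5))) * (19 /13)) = 26973 /2990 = 9.02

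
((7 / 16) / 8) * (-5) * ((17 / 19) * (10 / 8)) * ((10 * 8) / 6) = -14875 / 3648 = -4.08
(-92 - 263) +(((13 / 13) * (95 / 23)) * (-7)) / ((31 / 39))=-279050 / 713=-391.37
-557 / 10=-55.70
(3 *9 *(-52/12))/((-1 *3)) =39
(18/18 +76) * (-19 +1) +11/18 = -24937/18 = -1385.39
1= 1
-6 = -6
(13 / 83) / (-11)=-13 / 913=-0.01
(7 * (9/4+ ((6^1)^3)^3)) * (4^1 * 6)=1693053306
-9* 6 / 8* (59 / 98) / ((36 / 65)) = -11505 / 1568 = -7.34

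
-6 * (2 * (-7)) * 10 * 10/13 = 8400/13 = 646.15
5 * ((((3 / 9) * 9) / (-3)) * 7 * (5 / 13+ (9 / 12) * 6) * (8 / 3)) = -17780 / 39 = -455.90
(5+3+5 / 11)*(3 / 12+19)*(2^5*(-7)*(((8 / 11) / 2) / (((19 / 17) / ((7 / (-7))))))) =2479008 / 209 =11861.28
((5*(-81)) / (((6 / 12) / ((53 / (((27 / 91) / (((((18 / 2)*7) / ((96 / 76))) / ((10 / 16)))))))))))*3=-34638786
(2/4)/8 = 1/16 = 0.06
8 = 8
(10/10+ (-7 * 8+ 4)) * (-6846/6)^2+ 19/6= -398375567/6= -66395927.83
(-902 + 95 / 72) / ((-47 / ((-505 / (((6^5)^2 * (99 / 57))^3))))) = -224623641955 / 26884978004965518006744942379008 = -0.00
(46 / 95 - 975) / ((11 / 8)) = -740632 / 1045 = -708.74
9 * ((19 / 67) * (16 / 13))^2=831744 / 758641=1.10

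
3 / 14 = 0.21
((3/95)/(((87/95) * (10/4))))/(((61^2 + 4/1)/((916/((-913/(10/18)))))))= -1832/887641425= -0.00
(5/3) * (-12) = -20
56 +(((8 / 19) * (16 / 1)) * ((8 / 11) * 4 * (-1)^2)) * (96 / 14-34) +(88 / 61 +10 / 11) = -2224482 / 4697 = -473.60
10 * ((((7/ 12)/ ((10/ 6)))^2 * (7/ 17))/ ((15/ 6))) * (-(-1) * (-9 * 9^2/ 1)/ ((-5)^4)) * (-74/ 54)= 342657/ 1062500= 0.32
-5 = -5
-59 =-59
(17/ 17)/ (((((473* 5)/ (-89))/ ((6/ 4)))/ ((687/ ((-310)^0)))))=-183429/ 4730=-38.78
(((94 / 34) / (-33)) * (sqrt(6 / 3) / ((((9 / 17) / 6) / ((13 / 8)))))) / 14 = -611 * sqrt(2) / 5544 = -0.16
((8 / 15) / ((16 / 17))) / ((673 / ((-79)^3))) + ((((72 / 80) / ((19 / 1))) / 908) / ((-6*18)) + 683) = 373202647183 / 1393271520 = 267.86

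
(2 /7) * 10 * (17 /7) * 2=680 /49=13.88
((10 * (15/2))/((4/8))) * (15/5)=450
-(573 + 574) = -1147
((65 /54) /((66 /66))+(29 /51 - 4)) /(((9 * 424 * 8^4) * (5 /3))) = -409 /4782882816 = -0.00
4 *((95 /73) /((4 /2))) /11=190 /803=0.24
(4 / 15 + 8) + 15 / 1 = 349 / 15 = 23.27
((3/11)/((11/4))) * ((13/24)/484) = 0.00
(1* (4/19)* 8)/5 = 32/95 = 0.34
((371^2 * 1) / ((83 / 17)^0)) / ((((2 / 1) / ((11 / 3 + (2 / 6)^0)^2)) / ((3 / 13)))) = 13488818 / 39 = 345867.13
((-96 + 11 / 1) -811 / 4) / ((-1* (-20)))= -1151 / 80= -14.39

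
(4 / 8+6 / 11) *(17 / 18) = 391 / 396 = 0.99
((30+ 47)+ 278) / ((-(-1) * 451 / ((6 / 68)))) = 1065 / 15334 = 0.07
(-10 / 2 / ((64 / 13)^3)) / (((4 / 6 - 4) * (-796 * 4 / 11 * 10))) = -72501 / 16693329920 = -0.00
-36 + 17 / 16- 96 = -2095 / 16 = -130.94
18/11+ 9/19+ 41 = 9010/209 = 43.11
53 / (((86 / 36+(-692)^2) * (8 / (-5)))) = -477 / 6895676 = -0.00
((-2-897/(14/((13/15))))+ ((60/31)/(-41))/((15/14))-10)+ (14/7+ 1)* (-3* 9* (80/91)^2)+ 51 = -8333158461/105251510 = -79.17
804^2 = 646416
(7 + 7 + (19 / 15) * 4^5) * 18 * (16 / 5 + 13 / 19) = 43540524 / 475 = 91664.26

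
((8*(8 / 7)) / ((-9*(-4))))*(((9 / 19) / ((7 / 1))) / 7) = 16 / 6517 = 0.00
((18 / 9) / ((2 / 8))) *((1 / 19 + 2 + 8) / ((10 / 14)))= 10696 / 95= 112.59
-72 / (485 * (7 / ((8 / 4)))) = -144 / 3395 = -0.04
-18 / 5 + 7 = 17 / 5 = 3.40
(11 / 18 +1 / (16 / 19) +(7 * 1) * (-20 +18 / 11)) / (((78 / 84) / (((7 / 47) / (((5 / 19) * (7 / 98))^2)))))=-174017005687 / 3024450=-57536.74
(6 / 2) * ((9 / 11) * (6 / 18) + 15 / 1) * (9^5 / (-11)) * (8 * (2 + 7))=-2142770112 / 121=-17708843.90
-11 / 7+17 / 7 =6 / 7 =0.86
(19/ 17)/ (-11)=-19/ 187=-0.10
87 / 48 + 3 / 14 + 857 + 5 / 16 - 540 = 319.34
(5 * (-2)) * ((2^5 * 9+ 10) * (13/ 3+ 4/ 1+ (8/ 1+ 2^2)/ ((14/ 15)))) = -1326100/ 21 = -63147.62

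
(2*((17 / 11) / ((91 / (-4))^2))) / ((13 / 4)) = 2176 / 1184183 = 0.00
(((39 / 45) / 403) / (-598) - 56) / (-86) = 15571921 / 23914020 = 0.65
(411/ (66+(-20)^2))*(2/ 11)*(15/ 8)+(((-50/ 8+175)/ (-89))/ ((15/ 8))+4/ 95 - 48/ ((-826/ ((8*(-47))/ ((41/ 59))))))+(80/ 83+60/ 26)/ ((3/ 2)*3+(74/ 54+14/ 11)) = -7210128041505227999/ 227786812965191480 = -31.65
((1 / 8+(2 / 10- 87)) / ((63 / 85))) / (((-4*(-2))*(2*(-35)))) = 58939 / 282240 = 0.21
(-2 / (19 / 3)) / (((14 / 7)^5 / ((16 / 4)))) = -3 / 76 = -0.04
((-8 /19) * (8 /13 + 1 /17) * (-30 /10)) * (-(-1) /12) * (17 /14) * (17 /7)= 2533 /12103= 0.21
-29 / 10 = -2.90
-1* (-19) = 19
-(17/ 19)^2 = -289/ 361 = -0.80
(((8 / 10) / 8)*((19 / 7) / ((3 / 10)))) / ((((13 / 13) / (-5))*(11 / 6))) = -190 / 77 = -2.47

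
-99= -99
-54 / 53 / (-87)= 18 / 1537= 0.01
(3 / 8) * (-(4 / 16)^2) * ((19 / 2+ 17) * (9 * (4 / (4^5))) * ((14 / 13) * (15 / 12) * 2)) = -50085 / 851968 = -0.06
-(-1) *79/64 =79/64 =1.23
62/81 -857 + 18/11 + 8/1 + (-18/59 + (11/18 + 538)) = -32413223/105138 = -308.29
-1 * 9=-9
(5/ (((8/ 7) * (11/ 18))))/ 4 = 315/ 176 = 1.79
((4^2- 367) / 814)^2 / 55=123201 / 36442780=0.00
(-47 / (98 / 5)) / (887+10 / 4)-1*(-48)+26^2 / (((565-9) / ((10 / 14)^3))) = 4108587104 / 84817383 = 48.44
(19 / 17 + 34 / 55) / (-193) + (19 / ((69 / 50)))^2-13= 151684009082 / 859146255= 176.55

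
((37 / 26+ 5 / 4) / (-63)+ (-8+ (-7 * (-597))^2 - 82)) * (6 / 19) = 57211903337 / 10374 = 5514931.88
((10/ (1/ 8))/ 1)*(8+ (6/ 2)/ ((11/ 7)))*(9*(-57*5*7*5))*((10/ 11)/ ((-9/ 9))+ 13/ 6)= -10829259000/ 121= -89498008.26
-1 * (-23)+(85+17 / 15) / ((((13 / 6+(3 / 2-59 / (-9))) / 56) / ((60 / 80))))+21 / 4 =175787 / 460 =382.15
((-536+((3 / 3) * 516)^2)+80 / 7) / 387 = 206680 / 301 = 686.64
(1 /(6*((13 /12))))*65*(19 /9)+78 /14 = 1681 /63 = 26.68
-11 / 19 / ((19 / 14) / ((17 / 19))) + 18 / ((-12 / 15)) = -313891 / 13718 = -22.88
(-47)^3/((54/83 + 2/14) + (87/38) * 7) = -48770302/7901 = -6172.67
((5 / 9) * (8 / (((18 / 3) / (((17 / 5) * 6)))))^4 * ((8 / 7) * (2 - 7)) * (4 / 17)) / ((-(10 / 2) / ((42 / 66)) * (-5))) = -643956736 / 61875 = -10407.38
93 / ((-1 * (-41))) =93 / 41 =2.27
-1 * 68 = -68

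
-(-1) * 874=874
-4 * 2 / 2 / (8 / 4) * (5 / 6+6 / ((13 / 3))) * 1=-173 / 39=-4.44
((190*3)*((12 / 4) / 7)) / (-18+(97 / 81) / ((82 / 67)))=-11357820 / 791399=-14.35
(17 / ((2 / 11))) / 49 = 187 / 98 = 1.91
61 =61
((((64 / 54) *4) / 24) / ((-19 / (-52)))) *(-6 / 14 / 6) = -416 / 10773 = -0.04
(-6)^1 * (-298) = 1788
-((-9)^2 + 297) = -378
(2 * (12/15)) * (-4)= -32/5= -6.40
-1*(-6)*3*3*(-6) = -324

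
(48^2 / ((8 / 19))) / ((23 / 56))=306432 / 23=13323.13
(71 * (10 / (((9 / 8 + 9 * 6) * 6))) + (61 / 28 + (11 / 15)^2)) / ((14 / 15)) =643373 / 123480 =5.21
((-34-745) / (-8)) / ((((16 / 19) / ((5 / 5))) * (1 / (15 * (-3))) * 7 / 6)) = -1998135 / 448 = -4460.12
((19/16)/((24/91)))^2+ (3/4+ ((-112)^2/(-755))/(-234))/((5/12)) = 160965468211/7236403200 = 22.24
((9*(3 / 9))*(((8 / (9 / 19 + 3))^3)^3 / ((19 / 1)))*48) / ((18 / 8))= 284936905588473856 / 46411484401953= 6139.36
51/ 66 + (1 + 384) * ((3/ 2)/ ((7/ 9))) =8176/ 11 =743.27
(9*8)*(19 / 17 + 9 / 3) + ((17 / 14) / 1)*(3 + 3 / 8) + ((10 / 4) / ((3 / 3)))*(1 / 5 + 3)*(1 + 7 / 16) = 594179 / 1904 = 312.07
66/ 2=33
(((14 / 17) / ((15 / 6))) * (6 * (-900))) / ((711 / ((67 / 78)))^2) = -1256920 / 484120611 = -0.00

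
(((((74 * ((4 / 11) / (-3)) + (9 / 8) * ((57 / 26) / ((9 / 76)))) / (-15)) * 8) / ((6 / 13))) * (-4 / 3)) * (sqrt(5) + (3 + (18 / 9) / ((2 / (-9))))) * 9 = -162776 / 165 + 81388 * sqrt(5) / 495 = -618.87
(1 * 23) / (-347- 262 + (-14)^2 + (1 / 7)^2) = -1127 / 20236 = -0.06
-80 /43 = -1.86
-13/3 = -4.33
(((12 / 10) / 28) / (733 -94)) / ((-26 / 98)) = -7 / 27690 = -0.00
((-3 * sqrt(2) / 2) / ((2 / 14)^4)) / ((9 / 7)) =-16807 * sqrt(2) / 6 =-3961.45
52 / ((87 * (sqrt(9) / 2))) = 104 / 261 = 0.40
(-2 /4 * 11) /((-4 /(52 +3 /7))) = 72.09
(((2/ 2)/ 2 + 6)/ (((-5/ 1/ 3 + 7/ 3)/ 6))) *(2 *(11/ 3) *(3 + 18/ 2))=5148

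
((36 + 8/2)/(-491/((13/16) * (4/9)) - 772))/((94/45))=-2925/325616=-0.01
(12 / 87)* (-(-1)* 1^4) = 4 / 29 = 0.14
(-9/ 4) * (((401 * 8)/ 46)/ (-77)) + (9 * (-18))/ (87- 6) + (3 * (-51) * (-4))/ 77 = 14143/ 1771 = 7.99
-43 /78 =-0.55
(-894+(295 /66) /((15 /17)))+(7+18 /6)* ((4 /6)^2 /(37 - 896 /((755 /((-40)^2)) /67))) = -3380191902757 /3802521294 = -888.93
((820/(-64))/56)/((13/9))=-0.16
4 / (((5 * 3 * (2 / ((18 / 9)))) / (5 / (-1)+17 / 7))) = -0.69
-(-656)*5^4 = 410000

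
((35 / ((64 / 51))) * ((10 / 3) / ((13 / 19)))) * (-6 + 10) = 56525 / 104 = 543.51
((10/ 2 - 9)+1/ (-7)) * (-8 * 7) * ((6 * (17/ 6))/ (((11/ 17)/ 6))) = 36571.64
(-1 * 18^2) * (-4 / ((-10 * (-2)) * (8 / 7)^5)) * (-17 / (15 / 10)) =-7714413 / 20480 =-376.68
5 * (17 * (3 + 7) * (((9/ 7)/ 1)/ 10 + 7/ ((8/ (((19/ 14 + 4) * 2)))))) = 226185/ 28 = 8078.04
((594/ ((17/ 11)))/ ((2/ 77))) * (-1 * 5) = -1257795/ 17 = -73987.94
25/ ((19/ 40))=1000/ 19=52.63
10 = 10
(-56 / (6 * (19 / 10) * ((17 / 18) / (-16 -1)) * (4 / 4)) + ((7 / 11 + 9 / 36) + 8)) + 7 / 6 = 246973 / 2508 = 98.47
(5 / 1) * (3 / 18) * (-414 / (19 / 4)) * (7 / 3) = -3220 / 19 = -169.47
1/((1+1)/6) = 3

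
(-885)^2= 783225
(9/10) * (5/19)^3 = 0.02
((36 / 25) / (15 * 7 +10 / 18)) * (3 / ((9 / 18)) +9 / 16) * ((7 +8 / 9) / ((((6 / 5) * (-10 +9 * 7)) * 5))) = 4473 / 2014000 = 0.00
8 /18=4 /9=0.44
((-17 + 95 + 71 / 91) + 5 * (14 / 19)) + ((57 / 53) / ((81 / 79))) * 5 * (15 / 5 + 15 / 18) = 1522651801 / 14845194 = 102.57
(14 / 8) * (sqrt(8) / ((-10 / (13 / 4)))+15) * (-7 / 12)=-245 / 16+637 * sqrt(2) / 960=-14.37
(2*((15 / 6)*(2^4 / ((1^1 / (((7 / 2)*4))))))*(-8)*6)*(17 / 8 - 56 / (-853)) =-100457280 / 853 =-117769.38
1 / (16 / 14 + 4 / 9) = 63 / 100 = 0.63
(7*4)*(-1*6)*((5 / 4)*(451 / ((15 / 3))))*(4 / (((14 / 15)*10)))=-8118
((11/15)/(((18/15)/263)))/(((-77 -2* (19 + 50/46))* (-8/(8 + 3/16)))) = 792419/564480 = 1.40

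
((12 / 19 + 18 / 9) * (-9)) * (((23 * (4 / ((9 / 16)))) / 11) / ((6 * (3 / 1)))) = -19.56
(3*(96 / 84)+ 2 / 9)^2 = 52900 / 3969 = 13.33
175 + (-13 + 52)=214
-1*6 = -6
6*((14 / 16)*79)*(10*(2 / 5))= 1659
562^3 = 177504328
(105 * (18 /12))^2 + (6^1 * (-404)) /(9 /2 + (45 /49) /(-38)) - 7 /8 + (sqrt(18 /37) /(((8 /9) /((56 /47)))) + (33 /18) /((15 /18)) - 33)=189 * sqrt(74) /1739 + 1346385467 /55560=24233.93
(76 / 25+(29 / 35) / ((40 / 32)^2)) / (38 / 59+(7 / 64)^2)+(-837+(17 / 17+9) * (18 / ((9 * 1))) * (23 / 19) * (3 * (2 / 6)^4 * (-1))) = -59240948385257 / 71164193625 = -832.45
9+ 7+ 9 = 25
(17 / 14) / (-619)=-17 / 8666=-0.00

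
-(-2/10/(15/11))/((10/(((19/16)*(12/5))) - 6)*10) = -209/35500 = -0.01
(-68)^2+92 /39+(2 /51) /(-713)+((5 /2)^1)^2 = 2919896341 /630292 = 4632.61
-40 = -40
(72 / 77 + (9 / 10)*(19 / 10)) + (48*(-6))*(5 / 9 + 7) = -16734833 / 7700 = -2173.35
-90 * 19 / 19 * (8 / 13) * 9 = -6480 / 13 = -498.46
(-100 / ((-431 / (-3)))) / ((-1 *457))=300 / 196967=0.00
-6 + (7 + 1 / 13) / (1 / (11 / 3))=778 / 39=19.95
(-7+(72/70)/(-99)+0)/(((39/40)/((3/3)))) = -21592/3003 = -7.19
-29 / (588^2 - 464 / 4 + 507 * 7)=-29 / 349177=-0.00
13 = 13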